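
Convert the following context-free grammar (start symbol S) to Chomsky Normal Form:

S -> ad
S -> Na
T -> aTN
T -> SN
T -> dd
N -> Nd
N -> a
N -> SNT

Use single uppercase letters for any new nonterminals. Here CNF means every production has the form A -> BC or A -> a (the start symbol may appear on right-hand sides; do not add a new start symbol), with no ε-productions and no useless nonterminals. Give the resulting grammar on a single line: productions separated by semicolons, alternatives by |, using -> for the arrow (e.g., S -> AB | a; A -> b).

S -> BA | NB; A -> d; B -> a; C -> NT; D -> TN; N -> a | NA | SC; T -> AA | BD | SN

No ε-productions.
No unit productions to eliminate.
TERM: introduce B -> a, A -> d and substitute in every rule of length ≥2.
BIN: N -> SNT becomes N -> SC, C -> NT; T -> BTN becomes T -> BD, D -> TN.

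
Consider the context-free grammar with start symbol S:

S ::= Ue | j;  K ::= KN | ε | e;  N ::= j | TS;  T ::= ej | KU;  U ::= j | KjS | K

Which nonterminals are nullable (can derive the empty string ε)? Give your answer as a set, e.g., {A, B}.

Directly nullable (have an ε-rule): {K}.
U is nullable via U -> K (every symbol on the right is already known nullable).
T is nullable via T -> KU (every symbol on the right is already known nullable).
Not nullable: N, S — each has a terminal in every rule's right-hand side or depends on a non-nullable symbol.

{K, T, U}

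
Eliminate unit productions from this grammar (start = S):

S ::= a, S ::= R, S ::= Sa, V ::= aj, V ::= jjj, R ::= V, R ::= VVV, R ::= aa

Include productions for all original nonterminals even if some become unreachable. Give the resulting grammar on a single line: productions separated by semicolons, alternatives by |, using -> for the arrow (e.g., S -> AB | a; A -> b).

Unit productions: R->V, S->R.
Unit pairs (A ⇒* B via units): (R,V), (S,R), (S,V).
S: inherits non-unit rules of {R, S, V} → Sa | VVV | a | aa | aj | jjj.
R: inherits non-unit rules of {R, V} → VVV | aa | aj | jjj.
V: inherits non-unit rules of {V} → aj | jjj.

S -> a | Sa | aa | aj | VVV | jjj; R -> aa | aj | VVV | jjj; V -> aj | jjj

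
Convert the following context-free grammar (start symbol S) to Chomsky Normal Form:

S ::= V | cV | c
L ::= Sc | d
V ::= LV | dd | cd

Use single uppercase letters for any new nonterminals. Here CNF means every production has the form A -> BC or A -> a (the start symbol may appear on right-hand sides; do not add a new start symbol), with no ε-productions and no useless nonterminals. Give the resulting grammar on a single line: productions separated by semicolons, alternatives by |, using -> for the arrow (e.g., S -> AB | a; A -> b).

No ε-productions.
After unit-elimination: S -> c | LV | cV | cd | dd; L -> d | Sc; V -> LV | cd | dd.
TERM: introduce A -> c, B -> d and substitute in every rule of length ≥2.

S -> c | AB | AV | BB | LV; A -> c; B -> d; L -> d | SA; V -> AB | BB | LV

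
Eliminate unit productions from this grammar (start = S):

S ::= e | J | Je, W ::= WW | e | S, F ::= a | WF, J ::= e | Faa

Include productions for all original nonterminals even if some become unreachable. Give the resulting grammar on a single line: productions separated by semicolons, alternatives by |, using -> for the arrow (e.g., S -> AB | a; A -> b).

Unit productions: S->J, W->S.
Unit pairs (A ⇒* B via units): (S,J), (W,J), (W,S).
S: inherits non-unit rules of {J, S} → Faa | Je | e.
F: inherits non-unit rules of {F} → WF | a.
J: inherits non-unit rules of {J} → Faa | e.
W: inherits non-unit rules of {J, S, W} → Faa | Je | WW | e.

S -> e | Je | Faa; F -> a | WF; J -> e | Faa; W -> e | Je | WW | Faa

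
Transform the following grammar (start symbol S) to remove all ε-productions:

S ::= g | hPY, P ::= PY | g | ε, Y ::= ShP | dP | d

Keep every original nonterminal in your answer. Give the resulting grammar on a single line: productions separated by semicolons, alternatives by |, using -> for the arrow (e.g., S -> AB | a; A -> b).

S -> g | hY | hPY; P -> Y | g | PY; Y -> d | Sh | dP | ShP

Nullable set: {P}.
S -> hPY: P nullable, giving hPY | hY.
Drop P -> ε.
P -> PY: P nullable, giving PY | Y.
Y -> ShP: P nullable, giving Sh | ShP.
Y -> dP: P nullable, giving d | dP.
Unchanged (no nullable symbols): S -> g; P -> g; Y -> d.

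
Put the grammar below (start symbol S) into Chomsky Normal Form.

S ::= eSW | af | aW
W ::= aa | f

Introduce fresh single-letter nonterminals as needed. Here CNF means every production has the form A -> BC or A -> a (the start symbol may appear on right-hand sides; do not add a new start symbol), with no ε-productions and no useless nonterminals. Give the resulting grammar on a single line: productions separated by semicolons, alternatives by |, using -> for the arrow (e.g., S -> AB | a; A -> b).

S -> AB | AW | CD; A -> a; B -> f; C -> e; D -> SW; W -> f | AA

No ε-productions.
No unit productions to eliminate.
TERM: introduce A -> a, C -> e, B -> f and substitute in every rule of length ≥2.
BIN: S -> CSW becomes S -> CD, D -> SW.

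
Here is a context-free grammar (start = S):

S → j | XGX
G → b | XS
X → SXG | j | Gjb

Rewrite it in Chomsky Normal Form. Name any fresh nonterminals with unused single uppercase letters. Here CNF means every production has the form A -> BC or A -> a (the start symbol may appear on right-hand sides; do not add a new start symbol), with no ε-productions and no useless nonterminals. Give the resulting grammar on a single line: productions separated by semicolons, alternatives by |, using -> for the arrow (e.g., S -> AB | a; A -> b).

S -> j | XC; A -> j; B -> b; C -> GX; D -> AB; E -> XG; G -> b | XS; X -> j | GD | SE

No ε-productions.
No unit productions to eliminate.
TERM: introduce B -> b, A -> j and substitute in every rule of length ≥2.
BIN: S -> XGX becomes S -> XC, C -> GX; X -> GAB becomes X -> GD, D -> AB; X -> SXG becomes X -> SE, E -> XG.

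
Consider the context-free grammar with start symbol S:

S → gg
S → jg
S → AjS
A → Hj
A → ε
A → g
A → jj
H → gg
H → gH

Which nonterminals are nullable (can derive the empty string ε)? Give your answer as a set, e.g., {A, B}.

{A}

Directly nullable (have an ε-rule): {A}.
Not nullable: H, S — each has a terminal in every rule's right-hand side or depends on a non-nullable symbol.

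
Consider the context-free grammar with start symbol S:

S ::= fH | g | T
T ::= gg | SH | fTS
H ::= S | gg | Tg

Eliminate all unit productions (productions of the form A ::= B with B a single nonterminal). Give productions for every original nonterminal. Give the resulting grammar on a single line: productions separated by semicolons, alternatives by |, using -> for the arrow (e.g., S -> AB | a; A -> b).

Unit productions: H->S, S->T.
Unit pairs (A ⇒* B via units): (H,S), (H,T), (S,T).
S: inherits non-unit rules of {S, T} → SH | fH | fTS | g | gg.
H: inherits non-unit rules of {H, S, T} → SH | Tg | fH | fTS | g | gg.
T: inherits non-unit rules of {T} → SH | fTS | gg.

S -> g | SH | fH | gg | fTS; H -> g | SH | Tg | fH | gg | fTS; T -> SH | gg | fTS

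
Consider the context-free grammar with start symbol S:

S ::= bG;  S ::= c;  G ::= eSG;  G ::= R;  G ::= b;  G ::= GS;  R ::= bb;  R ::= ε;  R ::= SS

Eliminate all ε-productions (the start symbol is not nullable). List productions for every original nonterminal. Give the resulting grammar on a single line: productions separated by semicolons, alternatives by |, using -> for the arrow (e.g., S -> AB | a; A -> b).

Nullable set: {G, R}.
S -> bG: G nullable, giving b | bG.
G -> GS: G nullable, giving GS | S.
G -> R: R nullable, giving R.
G -> eSG: G nullable, giving eS | eSG.
Drop R -> ε.
Unchanged (no nullable symbols): S -> c; G -> b; R -> SS; R -> bb.

S -> b | c | bG; G -> R | S | b | GS | eS | eSG; R -> SS | bb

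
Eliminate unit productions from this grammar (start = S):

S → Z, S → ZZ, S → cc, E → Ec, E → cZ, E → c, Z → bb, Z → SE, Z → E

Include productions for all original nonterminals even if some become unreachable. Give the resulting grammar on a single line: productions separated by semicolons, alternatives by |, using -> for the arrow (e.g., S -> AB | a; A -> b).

Unit productions: S->Z, Z->E.
Unit pairs (A ⇒* B via units): (S,E), (S,Z), (Z,E).
S: inherits non-unit rules of {E, S, Z} → Ec | SE | ZZ | bb | c | cZ | cc.
E: inherits non-unit rules of {E} → Ec | c | cZ.
Z: inherits non-unit rules of {E, Z} → Ec | SE | bb | c | cZ.

S -> c | Ec | SE | ZZ | bb | cZ | cc; E -> c | Ec | cZ; Z -> c | Ec | SE | bb | cZ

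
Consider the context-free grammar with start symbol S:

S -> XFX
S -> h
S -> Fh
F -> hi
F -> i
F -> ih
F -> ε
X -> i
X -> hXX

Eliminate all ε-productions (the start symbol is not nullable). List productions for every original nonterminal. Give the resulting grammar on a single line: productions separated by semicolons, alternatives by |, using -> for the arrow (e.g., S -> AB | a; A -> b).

S -> h | Fh | XX | XFX; F -> i | hi | ih; X -> i | hXX

Nullable set: {F}.
S -> Fh: F nullable, giving Fh | h.
S -> XFX: F nullable, giving XFX | XX.
Drop F -> ε.
Unchanged (no nullable symbols): S -> h; F -> hi; F -> i; F -> ih; X -> hXX; X -> i.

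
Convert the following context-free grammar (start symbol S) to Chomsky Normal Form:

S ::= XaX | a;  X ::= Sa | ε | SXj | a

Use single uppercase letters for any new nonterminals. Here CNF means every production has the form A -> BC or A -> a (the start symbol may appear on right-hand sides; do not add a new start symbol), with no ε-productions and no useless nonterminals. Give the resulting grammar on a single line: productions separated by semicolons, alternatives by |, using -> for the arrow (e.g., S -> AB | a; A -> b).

S -> a | AX | XA | XC; A -> a; B -> j; C -> AX; D -> XB; X -> a | SA | SB | SD

Nullable: {X}; after ε-elimination: S -> a | Xa | aX | XaX; X -> a | Sa | Sj | SXj.
No unit productions to eliminate.
TERM: introduce A -> a, B -> j and substitute in every rule of length ≥2.
BIN: S -> XAX becomes S -> XC, C -> AX; X -> SXB becomes X -> SD, D -> XB.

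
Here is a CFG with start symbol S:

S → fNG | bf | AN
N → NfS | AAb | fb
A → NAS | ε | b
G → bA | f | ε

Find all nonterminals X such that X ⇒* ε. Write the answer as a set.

{A, G}

Directly nullable (have an ε-rule): {A, G}.
Not nullable: N, S — each has a terminal in every rule's right-hand side or depends on a non-nullable symbol.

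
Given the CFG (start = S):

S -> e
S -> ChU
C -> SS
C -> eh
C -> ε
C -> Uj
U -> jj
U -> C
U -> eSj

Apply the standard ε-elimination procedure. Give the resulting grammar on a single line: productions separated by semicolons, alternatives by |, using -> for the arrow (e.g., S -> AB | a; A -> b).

Nullable set: {C, U}.
S -> ChU: C, U nullable, giving Ch | ChU | h | hU.
Drop C -> ε.
C -> Uj: U nullable, giving Uj | j.
U -> C: C nullable, giving C.
Unchanged (no nullable symbols): S -> e; C -> SS; C -> eh; U -> eSj; U -> jj.

S -> e | h | Ch | hU | ChU; C -> j | SS | Uj | eh; U -> C | jj | eSj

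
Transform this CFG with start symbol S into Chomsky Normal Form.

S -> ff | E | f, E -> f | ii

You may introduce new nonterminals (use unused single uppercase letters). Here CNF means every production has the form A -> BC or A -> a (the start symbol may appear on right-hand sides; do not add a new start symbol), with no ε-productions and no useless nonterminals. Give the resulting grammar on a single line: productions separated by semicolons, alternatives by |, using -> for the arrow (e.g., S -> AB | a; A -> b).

S -> f | AA | BB; A -> i; B -> f

No ε-productions.
After unit-elimination: S -> f | ff | ii; E -> f | ii.
TERM: introduce B -> f, A -> i and substitute in every rule of length ≥2.
Drop unreachable/unproductive: E.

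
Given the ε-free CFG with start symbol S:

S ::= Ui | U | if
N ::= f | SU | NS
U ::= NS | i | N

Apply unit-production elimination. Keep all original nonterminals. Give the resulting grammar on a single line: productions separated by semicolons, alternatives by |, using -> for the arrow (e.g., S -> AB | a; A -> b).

Unit productions: S->U, U->N.
Unit pairs (A ⇒* B via units): (S,N), (S,U), (U,N).
S: inherits non-unit rules of {N, S, U} → NS | SU | Ui | f | i | if.
N: inherits non-unit rules of {N} → NS | SU | f.
U: inherits non-unit rules of {N, U} → NS | SU | f | i.

S -> f | i | NS | SU | Ui | if; N -> f | NS | SU; U -> f | i | NS | SU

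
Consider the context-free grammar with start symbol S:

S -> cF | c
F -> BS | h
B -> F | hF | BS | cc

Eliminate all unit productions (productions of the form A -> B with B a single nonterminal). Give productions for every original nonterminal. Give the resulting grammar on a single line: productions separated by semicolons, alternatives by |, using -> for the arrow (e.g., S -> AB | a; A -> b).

Unit productions: B->F.
Unit pairs (A ⇒* B via units): (B,F).
S: inherits non-unit rules of {S} → c | cF.
B: inherits non-unit rules of {B, F} → BS | cc | h | hF.
F: inherits non-unit rules of {F} → BS | h.

S -> c | cF; B -> h | BS | cc | hF; F -> h | BS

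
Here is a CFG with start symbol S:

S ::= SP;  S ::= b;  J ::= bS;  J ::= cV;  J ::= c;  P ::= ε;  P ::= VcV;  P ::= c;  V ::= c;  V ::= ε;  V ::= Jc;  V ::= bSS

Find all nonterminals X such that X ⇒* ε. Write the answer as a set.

{P, V}

Directly nullable (have an ε-rule): {P, V}.
Not nullable: J, S — each has a terminal in every rule's right-hand side or depends on a non-nullable symbol.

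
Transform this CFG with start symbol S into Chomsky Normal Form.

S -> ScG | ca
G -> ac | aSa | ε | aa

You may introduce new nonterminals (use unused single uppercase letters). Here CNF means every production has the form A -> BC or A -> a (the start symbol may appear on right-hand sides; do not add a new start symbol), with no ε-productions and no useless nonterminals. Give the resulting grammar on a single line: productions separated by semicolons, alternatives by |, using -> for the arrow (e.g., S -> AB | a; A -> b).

S -> BA | SB | SD; A -> a; B -> c; C -> SA; D -> BG; G -> AA | AB | AC

Nullable: {G}; after ε-elimination: S -> Sc | ca | ScG; G -> aa | ac | aSa.
No unit productions to eliminate.
TERM: introduce A -> a, B -> c and substitute in every rule of length ≥2.
BIN: G -> ASA becomes G -> AC, C -> SA; S -> SBG becomes S -> SD, D -> BG.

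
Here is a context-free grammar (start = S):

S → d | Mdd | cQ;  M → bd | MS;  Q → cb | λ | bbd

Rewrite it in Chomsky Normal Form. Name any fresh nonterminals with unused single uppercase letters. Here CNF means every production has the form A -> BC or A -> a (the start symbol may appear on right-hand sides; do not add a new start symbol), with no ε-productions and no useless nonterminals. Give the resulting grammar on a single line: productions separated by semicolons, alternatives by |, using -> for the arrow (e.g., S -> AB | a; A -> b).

Nullable: {Q}; after ε-elimination: S -> c | d | cQ | Mdd; M -> MS | bd; Q -> cb | bbd.
No unit productions to eliminate.
TERM: introduce A -> b, C -> c, B -> d and substitute in every rule of length ≥2.
BIN: Q -> AAB becomes Q -> AD, D -> AB; S -> MBB becomes S -> ME, E -> BB.

S -> c | d | CQ | ME; A -> b; B -> d; C -> c; D -> AB; E -> BB; M -> AB | MS; Q -> AD | CA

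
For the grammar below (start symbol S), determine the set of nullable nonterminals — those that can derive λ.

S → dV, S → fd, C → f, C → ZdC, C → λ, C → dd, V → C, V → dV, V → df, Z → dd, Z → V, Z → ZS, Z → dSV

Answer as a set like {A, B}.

Directly nullable (have an ε-rule): {C}.
V is nullable via V -> C (every symbol on the right is already known nullable).
Z is nullable via Z -> V (every symbol on the right is already known nullable).
Not nullable: S — each has a terminal in every rule's right-hand side or depends on a non-nullable symbol.

{C, V, Z}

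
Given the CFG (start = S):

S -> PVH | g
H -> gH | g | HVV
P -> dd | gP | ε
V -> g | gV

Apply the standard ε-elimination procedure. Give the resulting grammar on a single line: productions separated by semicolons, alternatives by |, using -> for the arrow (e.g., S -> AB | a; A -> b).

Nullable set: {P}.
S -> PVH: P nullable, giving PVH | VH.
Drop P -> ε.
P -> gP: P nullable, giving g | gP.
Unchanged (no nullable symbols): S -> g; H -> HVV; H -> g; H -> gH; P -> dd; V -> g; V -> gV.

S -> g | VH | PVH; H -> g | gH | HVV; P -> g | dd | gP; V -> g | gV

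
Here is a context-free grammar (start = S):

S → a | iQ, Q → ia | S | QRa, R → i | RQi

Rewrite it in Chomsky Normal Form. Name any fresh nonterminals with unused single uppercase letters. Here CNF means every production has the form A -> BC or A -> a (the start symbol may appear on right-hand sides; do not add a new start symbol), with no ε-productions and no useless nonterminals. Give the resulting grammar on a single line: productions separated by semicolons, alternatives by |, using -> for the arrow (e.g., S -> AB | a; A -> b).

No ε-productions.
After unit-elimination: S -> a | iQ; Q -> a | iQ | ia | QRa; R -> i | RQi.
TERM: introduce A -> a, B -> i and substitute in every rule of length ≥2.
BIN: Q -> QRA becomes Q -> QC, C -> RA; R -> RQB becomes R -> RD, D -> QB.

S -> a | BQ; A -> a; B -> i; C -> RA; D -> QB; Q -> a | BA | BQ | QC; R -> i | RD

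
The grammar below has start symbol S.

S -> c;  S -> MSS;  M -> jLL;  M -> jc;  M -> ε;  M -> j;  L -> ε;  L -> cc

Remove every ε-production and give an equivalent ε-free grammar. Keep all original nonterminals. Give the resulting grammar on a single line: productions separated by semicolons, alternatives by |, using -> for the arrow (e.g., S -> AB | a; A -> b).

S -> c | SS | MSS; L -> cc; M -> j | jL | jc | jLL

Nullable set: {L, M}.
S -> MSS: M nullable, giving MSS | SS.
Drop L -> ε.
Drop M -> ε.
M -> jLL: L, L nullable, giving j | jL | jLL.
Unchanged (no nullable symbols): S -> c; L -> cc; M -> j; M -> jc.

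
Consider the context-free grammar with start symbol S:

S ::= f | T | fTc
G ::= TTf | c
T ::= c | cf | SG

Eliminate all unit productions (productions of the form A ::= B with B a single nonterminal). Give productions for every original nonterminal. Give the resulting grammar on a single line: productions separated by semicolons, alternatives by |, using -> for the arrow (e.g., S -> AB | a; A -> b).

S -> c | f | SG | cf | fTc; G -> c | TTf; T -> c | SG | cf

Unit productions: S->T.
Unit pairs (A ⇒* B via units): (S,T).
S: inherits non-unit rules of {S, T} → SG | c | cf | f | fTc.
G: inherits non-unit rules of {G} → TTf | c.
T: inherits non-unit rules of {T} → SG | c | cf.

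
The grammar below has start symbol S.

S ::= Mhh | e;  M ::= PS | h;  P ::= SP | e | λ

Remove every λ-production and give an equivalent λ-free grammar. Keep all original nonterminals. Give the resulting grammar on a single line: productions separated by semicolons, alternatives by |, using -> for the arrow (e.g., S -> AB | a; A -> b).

S -> e | Mhh; M -> S | h | PS; P -> S | e | SP

Nullable set: {P}.
M -> PS: P nullable, giving PS | S.
Drop P -> λ.
P -> SP: P nullable, giving S | SP.
Unchanged (no nullable symbols): S -> Mhh; S -> e; M -> h; P -> e.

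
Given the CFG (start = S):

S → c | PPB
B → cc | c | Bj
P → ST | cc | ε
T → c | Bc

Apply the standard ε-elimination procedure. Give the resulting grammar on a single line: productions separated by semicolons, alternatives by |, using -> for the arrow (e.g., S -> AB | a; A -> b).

Nullable set: {P}.
S -> PPB: P, P nullable, giving B | PB | PPB.
Drop P -> ε.
Unchanged (no nullable symbols): S -> c; B -> Bj; B -> c; B -> cc; P -> ST; P -> cc; T -> Bc; T -> c.

S -> B | c | PB | PPB; B -> c | Bj | cc; P -> ST | cc; T -> c | Bc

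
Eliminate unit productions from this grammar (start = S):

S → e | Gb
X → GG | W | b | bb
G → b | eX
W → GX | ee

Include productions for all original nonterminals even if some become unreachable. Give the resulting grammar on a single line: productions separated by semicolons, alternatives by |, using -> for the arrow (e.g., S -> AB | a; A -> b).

Unit productions: X->W.
Unit pairs (A ⇒* B via units): (X,W).
S: inherits non-unit rules of {S} → Gb | e.
G: inherits non-unit rules of {G} → b | eX.
W: inherits non-unit rules of {W} → GX | ee.
X: inherits non-unit rules of {W, X} → GG | GX | b | bb | ee.

S -> e | Gb; G -> b | eX; W -> GX | ee; X -> b | GG | GX | bb | ee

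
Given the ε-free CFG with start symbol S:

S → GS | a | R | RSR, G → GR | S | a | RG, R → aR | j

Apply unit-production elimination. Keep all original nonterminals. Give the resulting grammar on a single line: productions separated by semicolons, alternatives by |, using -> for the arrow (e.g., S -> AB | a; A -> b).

Unit productions: G->S, S->R.
Unit pairs (A ⇒* B via units): (G,R), (G,S), (S,R).
S: inherits non-unit rules of {R, S} → GS | RSR | a | aR | j.
G: inherits non-unit rules of {G, R, S} → GR | GS | RG | RSR | a | aR | j.
R: inherits non-unit rules of {R} → aR | j.

S -> a | j | GS | aR | RSR; G -> a | j | GR | GS | RG | aR | RSR; R -> j | aR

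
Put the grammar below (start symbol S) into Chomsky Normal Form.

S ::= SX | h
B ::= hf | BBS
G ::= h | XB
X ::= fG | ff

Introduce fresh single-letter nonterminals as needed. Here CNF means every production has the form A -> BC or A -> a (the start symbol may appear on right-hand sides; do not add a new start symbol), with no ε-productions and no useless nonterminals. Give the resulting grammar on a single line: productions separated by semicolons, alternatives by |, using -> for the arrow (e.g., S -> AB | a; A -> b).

No ε-productions.
No unit productions to eliminate.
TERM: introduce C -> f, A -> h and substitute in every rule of length ≥2.
BIN: B -> BBS becomes B -> BD, D -> BS.

S -> h | SX; A -> h; B -> AC | BD; C -> f; D -> BS; G -> h | XB; X -> CC | CG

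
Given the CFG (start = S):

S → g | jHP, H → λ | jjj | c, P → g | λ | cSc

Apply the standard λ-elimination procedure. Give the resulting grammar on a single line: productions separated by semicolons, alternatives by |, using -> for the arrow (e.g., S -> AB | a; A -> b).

S -> g | j | jH | jP | jHP; H -> c | jjj; P -> g | cSc

Nullable set: {H, P}.
S -> jHP: H, P nullable, giving j | jH | jHP | jP.
Drop H -> λ.
Drop P -> λ.
Unchanged (no nullable symbols): S -> g; H -> c; H -> jjj; P -> cSc; P -> g.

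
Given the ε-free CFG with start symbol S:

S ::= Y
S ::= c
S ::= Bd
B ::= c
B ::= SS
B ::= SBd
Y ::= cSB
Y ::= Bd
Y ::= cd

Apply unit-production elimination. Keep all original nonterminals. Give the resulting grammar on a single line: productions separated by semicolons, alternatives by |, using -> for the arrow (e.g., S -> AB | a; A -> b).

S -> c | Bd | cd | cSB; B -> c | SS | SBd; Y -> Bd | cd | cSB

Unit productions: S->Y.
Unit pairs (A ⇒* B via units): (S,Y).
S: inherits non-unit rules of {S, Y} → Bd | c | cSB | cd.
B: inherits non-unit rules of {B} → SBd | SS | c.
Y: inherits non-unit rules of {Y} → Bd | cSB | cd.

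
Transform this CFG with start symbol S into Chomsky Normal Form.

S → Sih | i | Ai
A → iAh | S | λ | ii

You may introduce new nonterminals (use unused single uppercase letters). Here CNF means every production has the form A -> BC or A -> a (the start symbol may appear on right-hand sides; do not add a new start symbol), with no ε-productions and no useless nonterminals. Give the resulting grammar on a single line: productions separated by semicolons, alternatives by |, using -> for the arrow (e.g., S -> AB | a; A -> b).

Nullable: {A}; after ε-elimination: S -> i | Ai | Sih; A -> S | ih | ii | iAh.
After unit-elimination: S -> i | Ai | Sih; A -> i | Ai | ih | ii | Sih | iAh.
TERM: introduce C -> h, B -> i and substitute in every rule of length ≥2.
BIN: A -> BAC becomes A -> BD, D -> AC; A -> SBC becomes A -> SE, E -> BC; S -> SBC becomes S -> SF, F -> BC.

S -> i | AB | SF; A -> i | AB | BB | BC | BD | SE; B -> i; C -> h; D -> AC; E -> BC; F -> BC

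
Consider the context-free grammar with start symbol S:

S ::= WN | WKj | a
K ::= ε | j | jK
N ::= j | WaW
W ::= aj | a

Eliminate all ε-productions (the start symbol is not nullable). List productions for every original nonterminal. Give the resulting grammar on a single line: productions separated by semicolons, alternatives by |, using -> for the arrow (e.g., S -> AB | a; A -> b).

S -> a | WN | Wj | WKj; K -> j | jK; N -> j | WaW; W -> a | aj

Nullable set: {K}.
S -> WKj: K nullable, giving WKj | Wj.
Drop K -> ε.
K -> jK: K nullable, giving j | jK.
Unchanged (no nullable symbols): S -> WN; S -> a; K -> j; N -> WaW; N -> j; W -> a; W -> aj.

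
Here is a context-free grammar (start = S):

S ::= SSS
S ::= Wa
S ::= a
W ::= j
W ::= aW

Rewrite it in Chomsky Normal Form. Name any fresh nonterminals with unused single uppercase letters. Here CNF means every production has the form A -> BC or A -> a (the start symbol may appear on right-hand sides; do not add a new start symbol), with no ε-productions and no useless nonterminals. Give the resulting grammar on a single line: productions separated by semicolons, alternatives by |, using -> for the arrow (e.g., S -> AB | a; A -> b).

No ε-productions.
No unit productions to eliminate.
TERM: introduce A -> a and substitute in every rule of length ≥2.
BIN: S -> SSS becomes S -> SB, B -> SS.

S -> a | SB | WA; A -> a; B -> SS; W -> j | AW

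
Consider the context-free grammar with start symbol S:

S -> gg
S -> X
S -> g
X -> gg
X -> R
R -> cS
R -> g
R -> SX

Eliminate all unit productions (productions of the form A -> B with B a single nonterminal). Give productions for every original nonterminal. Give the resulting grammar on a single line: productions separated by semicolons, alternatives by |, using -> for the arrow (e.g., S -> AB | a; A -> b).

Unit productions: S->X, X->R.
Unit pairs (A ⇒* B via units): (S,R), (S,X), (X,R).
S: inherits non-unit rules of {R, S, X} → SX | cS | g | gg.
R: inherits non-unit rules of {R} → SX | cS | g.
X: inherits non-unit rules of {R, X} → SX | cS | g | gg.

S -> g | SX | cS | gg; R -> g | SX | cS; X -> g | SX | cS | gg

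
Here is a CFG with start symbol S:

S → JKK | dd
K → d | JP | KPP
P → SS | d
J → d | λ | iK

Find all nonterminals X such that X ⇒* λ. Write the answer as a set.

{J}

Directly nullable (have an ε-rule): {J}.
Not nullable: K, P, S — each has a terminal in every rule's right-hand side or depends on a non-nullable symbol.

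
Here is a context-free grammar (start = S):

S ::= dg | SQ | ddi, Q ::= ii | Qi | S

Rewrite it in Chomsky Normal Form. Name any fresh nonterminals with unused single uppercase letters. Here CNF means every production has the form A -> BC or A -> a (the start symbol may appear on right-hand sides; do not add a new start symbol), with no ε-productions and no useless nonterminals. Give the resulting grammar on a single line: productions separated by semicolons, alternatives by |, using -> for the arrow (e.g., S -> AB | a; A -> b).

No ε-productions.
After unit-elimination: S -> SQ | dg | ddi; Q -> Qi | SQ | dg | ii | ddi.
TERM: introduce B -> d, C -> g, A -> i and substitute in every rule of length ≥2.
BIN: Q -> BBA becomes Q -> BD, D -> BA; S -> BBA becomes S -> BE, E -> BA.

S -> BC | BE | SQ; A -> i; B -> d; C -> g; D -> BA; E -> BA; Q -> AA | BC | BD | QA | SQ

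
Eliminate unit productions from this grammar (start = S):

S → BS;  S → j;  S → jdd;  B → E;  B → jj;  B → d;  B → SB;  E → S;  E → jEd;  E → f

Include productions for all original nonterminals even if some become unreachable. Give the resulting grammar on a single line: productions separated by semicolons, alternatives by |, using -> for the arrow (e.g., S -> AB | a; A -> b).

Unit productions: B->E, E->S.
Unit pairs (A ⇒* B via units): (B,E), (B,S), (E,S).
S: inherits non-unit rules of {S} → BS | j | jdd.
B: inherits non-unit rules of {B, E, S} → BS | SB | d | f | j | jEd | jdd | jj.
E: inherits non-unit rules of {E, S} → BS | f | j | jEd | jdd.

S -> j | BS | jdd; B -> d | f | j | BS | SB | jj | jEd | jdd; E -> f | j | BS | jEd | jdd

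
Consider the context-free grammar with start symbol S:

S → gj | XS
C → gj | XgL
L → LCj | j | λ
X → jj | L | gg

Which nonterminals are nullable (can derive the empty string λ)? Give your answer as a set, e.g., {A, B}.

{L, X}

Directly nullable (have an ε-rule): {L}.
X is nullable via X -> L (every symbol on the right is already known nullable).
Not nullable: C, S — each has a terminal in every rule's right-hand side or depends on a non-nullable symbol.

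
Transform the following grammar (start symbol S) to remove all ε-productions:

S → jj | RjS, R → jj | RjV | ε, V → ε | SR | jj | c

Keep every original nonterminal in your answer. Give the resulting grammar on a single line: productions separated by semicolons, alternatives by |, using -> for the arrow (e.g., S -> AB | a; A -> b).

S -> jS | jj | RjS; R -> j | Rj | jV | jj | RjV; V -> S | c | SR | jj

Nullable set: {R, V}.
S -> RjS: R nullable, giving RjS | jS.
Drop R -> ε.
R -> RjV: R, V nullable, giving Rj | RjV | j | jV.
Drop V -> ε.
V -> SR: R nullable, giving S | SR.
Unchanged (no nullable symbols): S -> jj; R -> jj; V -> c; V -> jj.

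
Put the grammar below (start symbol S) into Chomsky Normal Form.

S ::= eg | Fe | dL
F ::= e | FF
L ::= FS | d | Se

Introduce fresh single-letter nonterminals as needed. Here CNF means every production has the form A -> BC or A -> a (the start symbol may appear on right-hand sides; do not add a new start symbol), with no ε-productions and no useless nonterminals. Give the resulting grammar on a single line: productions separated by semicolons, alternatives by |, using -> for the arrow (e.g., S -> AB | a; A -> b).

No ε-productions.
No unit productions to eliminate.
TERM: introduce B -> d, A -> e, C -> g and substitute in every rule of length ≥2.

S -> AC | BL | FA; A -> e; B -> d; C -> g; F -> e | FF; L -> d | FS | SA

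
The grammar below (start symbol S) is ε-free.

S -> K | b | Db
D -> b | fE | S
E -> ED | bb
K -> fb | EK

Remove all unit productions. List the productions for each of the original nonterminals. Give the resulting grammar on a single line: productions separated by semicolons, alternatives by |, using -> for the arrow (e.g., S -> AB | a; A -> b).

Unit productions: D->S, S->K.
Unit pairs (A ⇒* B via units): (D,K), (D,S), (S,K).
S: inherits non-unit rules of {K, S} → Db | EK | b | fb.
D: inherits non-unit rules of {D, K, S} → Db | EK | b | fE | fb.
E: inherits non-unit rules of {E} → ED | bb.
K: inherits non-unit rules of {K} → EK | fb.

S -> b | Db | EK | fb; D -> b | Db | EK | fE | fb; E -> ED | bb; K -> EK | fb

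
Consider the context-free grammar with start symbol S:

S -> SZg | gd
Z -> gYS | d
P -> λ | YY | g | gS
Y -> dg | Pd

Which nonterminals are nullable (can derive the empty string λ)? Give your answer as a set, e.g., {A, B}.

{P}

Directly nullable (have an ε-rule): {P}.
Not nullable: S, Y, Z — each has a terminal in every rule's right-hand side or depends on a non-nullable symbol.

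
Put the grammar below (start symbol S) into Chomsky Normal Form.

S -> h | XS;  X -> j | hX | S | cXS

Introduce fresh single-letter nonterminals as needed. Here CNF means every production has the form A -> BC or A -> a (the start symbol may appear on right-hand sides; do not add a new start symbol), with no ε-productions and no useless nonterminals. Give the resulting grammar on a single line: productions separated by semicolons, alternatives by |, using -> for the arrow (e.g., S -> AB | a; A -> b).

No ε-productions.
After unit-elimination: S -> h | XS; X -> h | j | XS | hX | cXS.
TERM: introduce A -> c, B -> h and substitute in every rule of length ≥2.
BIN: X -> AXS becomes X -> AC, C -> XS.

S -> h | XS; A -> c; B -> h; C -> XS; X -> h | j | AC | BX | XS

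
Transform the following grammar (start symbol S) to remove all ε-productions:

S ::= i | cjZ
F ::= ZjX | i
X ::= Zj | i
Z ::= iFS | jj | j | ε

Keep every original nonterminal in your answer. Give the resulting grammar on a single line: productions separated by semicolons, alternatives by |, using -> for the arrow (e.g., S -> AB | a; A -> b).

S -> i | cj | cjZ; F -> i | jX | ZjX; X -> i | j | Zj; Z -> j | jj | iFS

Nullable set: {Z}.
S -> cjZ: Z nullable, giving cj | cjZ.
F -> ZjX: Z nullable, giving ZjX | jX.
X -> Zj: Z nullable, giving Zj | j.
Drop Z -> ε.
Unchanged (no nullable symbols): S -> i; F -> i; X -> i; Z -> iFS; Z -> j; Z -> jj.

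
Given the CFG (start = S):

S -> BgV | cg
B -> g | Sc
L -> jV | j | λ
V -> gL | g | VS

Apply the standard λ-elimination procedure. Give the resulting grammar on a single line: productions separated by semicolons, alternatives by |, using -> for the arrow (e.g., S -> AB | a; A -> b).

Nullable set: {L}.
Drop L -> λ.
V -> gL: L nullable, giving g | gL.
Unchanged (no nullable symbols): S -> BgV; S -> cg; B -> Sc; B -> g; L -> j; L -> jV; V -> VS; V -> g.

S -> cg | BgV; B -> g | Sc; L -> j | jV; V -> g | VS | gL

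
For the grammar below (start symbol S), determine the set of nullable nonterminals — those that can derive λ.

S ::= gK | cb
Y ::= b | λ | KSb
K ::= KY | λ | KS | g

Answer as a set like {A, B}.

{K, Y}

Directly nullable (have an ε-rule): {K, Y}.
Not nullable: S — each has a terminal in every rule's right-hand side or depends on a non-nullable symbol.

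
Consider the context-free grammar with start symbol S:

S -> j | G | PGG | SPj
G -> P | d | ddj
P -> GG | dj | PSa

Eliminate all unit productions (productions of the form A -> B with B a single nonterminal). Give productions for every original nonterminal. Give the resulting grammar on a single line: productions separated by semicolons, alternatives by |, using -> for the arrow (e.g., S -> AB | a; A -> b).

Unit productions: G->P, S->G.
Unit pairs (A ⇒* B via units): (G,P), (S,G), (S,P).
S: inherits non-unit rules of {G, P, S} → GG | PGG | PSa | SPj | d | ddj | dj | j.
G: inherits non-unit rules of {G, P} → GG | PSa | d | ddj | dj.
P: inherits non-unit rules of {P} → GG | PSa | dj.

S -> d | j | GG | dj | PGG | PSa | SPj | ddj; G -> d | GG | dj | PSa | ddj; P -> GG | dj | PSa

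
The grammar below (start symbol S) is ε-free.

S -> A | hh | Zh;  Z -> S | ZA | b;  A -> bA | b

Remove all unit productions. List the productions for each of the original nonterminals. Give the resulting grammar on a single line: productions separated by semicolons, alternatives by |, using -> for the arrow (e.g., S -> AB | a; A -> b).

S -> b | Zh | bA | hh; A -> b | bA; Z -> b | ZA | Zh | bA | hh

Unit productions: S->A, Z->S.
Unit pairs (A ⇒* B via units): (S,A), (Z,A), (Z,S).
S: inherits non-unit rules of {A, S} → Zh | b | bA | hh.
A: inherits non-unit rules of {A} → b | bA.
Z: inherits non-unit rules of {A, S, Z} → ZA | Zh | b | bA | hh.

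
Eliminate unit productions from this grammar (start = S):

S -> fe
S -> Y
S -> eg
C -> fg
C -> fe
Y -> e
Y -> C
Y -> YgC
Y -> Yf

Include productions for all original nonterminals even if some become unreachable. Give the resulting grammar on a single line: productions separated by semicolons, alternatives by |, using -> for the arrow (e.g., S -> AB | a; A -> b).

Unit productions: S->Y, Y->C.
Unit pairs (A ⇒* B via units): (S,C), (S,Y), (Y,C).
S: inherits non-unit rules of {C, S, Y} → Yf | YgC | e | eg | fe | fg.
C: inherits non-unit rules of {C} → fe | fg.
Y: inherits non-unit rules of {C, Y} → Yf | YgC | e | fe | fg.

S -> e | Yf | eg | fe | fg | YgC; C -> fe | fg; Y -> e | Yf | fe | fg | YgC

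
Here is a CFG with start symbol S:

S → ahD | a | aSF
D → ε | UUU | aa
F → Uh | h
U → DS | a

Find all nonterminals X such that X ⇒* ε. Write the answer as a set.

{D}

Directly nullable (have an ε-rule): {D}.
Not nullable: F, S, U — each has a terminal in every rule's right-hand side or depends on a non-nullable symbol.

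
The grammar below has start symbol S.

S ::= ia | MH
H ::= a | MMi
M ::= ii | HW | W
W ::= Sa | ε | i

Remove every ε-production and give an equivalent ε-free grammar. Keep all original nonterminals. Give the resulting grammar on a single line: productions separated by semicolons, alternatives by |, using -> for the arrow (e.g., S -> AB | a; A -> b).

Nullable set: {M, W}.
S -> MH: M nullable, giving H | MH.
H -> MMi: M, M nullable, giving MMi | Mi | i.
M -> HW: W nullable, giving H | HW.
M -> W: W nullable, giving W.
Drop W -> ε.
Unchanged (no nullable symbols): S -> ia; H -> a; M -> ii; W -> Sa; W -> i.

S -> H | MH | ia; H -> a | i | Mi | MMi; M -> H | W | HW | ii; W -> i | Sa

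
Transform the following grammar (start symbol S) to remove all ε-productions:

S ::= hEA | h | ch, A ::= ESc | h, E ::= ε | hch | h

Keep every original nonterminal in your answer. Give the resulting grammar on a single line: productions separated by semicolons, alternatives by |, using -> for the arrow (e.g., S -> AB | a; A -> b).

Nullable set: {E}.
S -> hEA: E nullable, giving hA | hEA.
A -> ESc: E nullable, giving ESc | Sc.
Drop E -> ε.
Unchanged (no nullable symbols): S -> ch; S -> h; A -> h; E -> h; E -> hch.

S -> h | ch | hA | hEA; A -> h | Sc | ESc; E -> h | hch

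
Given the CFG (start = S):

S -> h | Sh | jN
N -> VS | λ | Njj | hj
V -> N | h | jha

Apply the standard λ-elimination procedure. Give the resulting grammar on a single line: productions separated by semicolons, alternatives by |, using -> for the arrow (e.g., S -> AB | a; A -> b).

S -> h | j | Sh | jN; N -> S | VS | hj | jj | Njj; V -> N | h | jha

Nullable set: {N, V}.
S -> jN: N nullable, giving j | jN.
Drop N -> λ.
N -> Njj: N nullable, giving Njj | jj.
N -> VS: V nullable, giving S | VS.
V -> N: N nullable, giving N.
Unchanged (no nullable symbols): S -> Sh; S -> h; N -> hj; V -> h; V -> jha.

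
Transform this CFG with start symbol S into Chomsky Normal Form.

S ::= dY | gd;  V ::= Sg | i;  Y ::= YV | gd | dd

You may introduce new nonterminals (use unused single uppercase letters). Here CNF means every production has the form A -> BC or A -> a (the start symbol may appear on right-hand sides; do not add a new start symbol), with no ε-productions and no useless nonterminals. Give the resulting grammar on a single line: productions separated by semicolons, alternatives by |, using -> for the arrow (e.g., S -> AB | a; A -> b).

No ε-productions.
No unit productions to eliminate.
TERM: introduce A -> d, B -> g and substitute in every rule of length ≥2.

S -> AY | BA; A -> d; B -> g; V -> i | SB; Y -> AA | BA | YV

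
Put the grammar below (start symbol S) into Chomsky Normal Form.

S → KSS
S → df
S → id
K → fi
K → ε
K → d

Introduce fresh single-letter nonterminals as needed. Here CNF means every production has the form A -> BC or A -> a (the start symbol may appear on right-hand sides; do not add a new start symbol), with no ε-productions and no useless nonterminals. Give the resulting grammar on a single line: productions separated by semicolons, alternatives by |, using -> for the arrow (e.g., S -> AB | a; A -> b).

S -> BC | CA | KD | SS; A -> f; B -> i; C -> d; D -> SS; K -> d | AB

Nullable: {K}; after ε-elimination: S -> SS | df | id | KSS; K -> d | fi.
No unit productions to eliminate.
TERM: introduce C -> d, A -> f, B -> i and substitute in every rule of length ≥2.
BIN: S -> KSS becomes S -> KD, D -> SS.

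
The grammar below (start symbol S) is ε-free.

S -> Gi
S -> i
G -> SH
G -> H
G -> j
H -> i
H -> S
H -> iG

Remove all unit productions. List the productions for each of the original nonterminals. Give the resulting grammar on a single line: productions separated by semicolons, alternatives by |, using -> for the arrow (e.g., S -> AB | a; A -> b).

S -> i | Gi; G -> i | j | Gi | SH | iG; H -> i | Gi | iG

Unit productions: G->H, H->S.
Unit pairs (A ⇒* B via units): (G,H), (G,S), (H,S).
S: inherits non-unit rules of {S} → Gi | i.
G: inherits non-unit rules of {G, H, S} → Gi | SH | i | iG | j.
H: inherits non-unit rules of {H, S} → Gi | i | iG.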